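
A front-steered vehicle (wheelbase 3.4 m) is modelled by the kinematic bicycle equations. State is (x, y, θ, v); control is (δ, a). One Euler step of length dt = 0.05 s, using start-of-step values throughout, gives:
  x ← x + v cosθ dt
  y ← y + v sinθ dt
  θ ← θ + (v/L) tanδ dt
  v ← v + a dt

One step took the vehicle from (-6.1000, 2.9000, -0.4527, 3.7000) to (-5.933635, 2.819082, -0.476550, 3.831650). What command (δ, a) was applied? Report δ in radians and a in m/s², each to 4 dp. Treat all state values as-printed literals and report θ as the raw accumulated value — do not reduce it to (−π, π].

a = (v'−v)/dt = (0.131650)/0.05 = 2.6330
Δθ = θ'−θ = -0.023850;  (v·dt/L) = 3.7000·0.05/3.4 = 0.054412
tan δ = Δθ·L/(v·dt) = -0.438324  →  δ = -0.4131

δ = -0.4131, a = 2.6330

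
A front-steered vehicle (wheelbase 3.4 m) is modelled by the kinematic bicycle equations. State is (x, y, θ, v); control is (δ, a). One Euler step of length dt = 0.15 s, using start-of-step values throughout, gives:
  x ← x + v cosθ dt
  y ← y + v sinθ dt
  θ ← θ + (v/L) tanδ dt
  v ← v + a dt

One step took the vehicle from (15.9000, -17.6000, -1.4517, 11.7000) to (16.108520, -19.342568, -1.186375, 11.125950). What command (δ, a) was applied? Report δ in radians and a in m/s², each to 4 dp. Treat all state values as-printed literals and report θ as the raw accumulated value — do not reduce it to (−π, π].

a = (v'−v)/dt = (-0.574050)/0.15 = -3.8270
Δθ = θ'−θ = 0.265325;  (v·dt/L) = 11.7000·0.15/3.4 = 0.516176
tan δ = Δθ·L/(v·dt) = 0.514020  →  δ = 0.4748

δ = 0.4748, a = -3.8270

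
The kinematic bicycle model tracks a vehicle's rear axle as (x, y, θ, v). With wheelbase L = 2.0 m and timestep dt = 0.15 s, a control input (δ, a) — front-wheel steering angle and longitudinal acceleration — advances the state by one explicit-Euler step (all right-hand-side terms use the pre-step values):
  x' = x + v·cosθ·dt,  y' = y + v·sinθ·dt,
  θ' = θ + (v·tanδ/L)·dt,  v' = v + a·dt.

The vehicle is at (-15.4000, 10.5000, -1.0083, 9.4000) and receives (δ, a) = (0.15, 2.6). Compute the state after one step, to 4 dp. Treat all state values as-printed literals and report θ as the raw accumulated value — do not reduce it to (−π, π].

(-14.6480, 9.3072, -0.9017, 9.7900)

x' = -15.4000 + 9.4000·cos(-1.0083)·0.15 = -14.6480
y' = 10.5000 + 9.4000·sin(-1.0083)·0.15 = 9.3072
θ' = -1.0083 + (9.4000/2.0)·tan(0.15)·0.15 = -0.9017
v' = 9.4000 + 2.6000·0.15 = 9.7900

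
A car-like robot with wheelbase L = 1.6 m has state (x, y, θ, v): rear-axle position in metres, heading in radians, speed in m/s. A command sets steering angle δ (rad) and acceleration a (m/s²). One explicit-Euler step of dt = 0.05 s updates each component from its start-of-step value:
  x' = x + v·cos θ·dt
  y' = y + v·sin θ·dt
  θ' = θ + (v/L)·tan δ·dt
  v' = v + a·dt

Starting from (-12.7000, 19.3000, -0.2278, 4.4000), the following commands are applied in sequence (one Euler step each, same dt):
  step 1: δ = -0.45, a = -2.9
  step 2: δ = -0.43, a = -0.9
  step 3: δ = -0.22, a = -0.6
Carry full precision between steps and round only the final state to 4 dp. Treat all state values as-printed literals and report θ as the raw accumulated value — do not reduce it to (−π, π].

after step 1 (δ=-0.45, a=-2.9): (-12.485684, 19.250316, -0.294220, 4.255000)
after step 2 (δ=-0.43, a=-0.9): (-12.282076, 19.188620, -0.355202, 4.210000)
after step 3 (δ=-0.22, a=-0.6): (-12.084716, 19.115412, -0.384622, 4.180000)

(-12.0847, 19.1154, -0.3846, 4.1800)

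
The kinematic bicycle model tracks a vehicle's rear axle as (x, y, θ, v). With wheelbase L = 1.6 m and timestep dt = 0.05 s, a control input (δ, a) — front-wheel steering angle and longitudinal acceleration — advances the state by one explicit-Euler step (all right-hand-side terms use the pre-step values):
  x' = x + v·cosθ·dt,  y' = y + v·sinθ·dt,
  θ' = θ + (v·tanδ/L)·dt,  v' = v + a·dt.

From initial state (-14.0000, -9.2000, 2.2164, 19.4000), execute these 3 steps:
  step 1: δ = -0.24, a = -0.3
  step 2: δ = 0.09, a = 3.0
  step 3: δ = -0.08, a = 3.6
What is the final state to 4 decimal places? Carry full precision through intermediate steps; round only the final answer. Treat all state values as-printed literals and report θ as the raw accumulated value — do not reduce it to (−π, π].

(-15.5581, -6.7416, 2.0738, 19.7150)

after step 1 (δ=-0.24, a=-0.3): (-14.583630, -8.425225, 2.068040, 19.385000)
after step 2 (δ=0.09, a=3.0): (-15.045968, -7.573351, 2.122708, 19.535000)
after step 3 (δ=-0.08, a=3.6): (-15.558094, -6.741626, 2.073767, 19.715000)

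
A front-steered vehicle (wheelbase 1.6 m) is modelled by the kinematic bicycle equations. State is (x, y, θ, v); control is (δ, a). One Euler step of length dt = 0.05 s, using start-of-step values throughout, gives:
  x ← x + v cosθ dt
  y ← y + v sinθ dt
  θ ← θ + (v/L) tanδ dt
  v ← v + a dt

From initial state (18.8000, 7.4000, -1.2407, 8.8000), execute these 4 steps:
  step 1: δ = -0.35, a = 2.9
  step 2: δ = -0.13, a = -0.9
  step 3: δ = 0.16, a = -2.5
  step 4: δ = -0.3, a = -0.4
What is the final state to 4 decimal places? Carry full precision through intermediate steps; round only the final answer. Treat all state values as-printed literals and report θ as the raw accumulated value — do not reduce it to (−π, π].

after step 1 (δ=-0.35, a=2.9): (18.942619, 6.983755, -1.341083, 8.945000)
after step 2 (δ=-0.13, a=-0.9): (19.044457, 6.548254, -1.377628, 8.900000)
after step 3 (δ=0.16, a=-2.5): (19.129884, 6.111530, -1.332744, 8.775000)
after step 4 (δ=-0.3, a=-0.4): (19.233345, 5.685153, -1.417570, 8.755000)

(19.2333, 5.6852, -1.4176, 8.7550)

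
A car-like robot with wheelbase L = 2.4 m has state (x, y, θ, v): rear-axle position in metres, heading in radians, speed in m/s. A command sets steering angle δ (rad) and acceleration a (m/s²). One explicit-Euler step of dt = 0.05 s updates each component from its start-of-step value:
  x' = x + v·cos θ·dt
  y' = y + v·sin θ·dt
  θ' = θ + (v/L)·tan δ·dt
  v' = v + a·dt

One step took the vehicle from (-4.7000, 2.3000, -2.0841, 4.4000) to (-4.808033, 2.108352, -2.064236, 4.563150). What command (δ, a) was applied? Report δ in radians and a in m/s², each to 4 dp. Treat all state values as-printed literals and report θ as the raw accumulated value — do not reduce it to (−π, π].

δ = 0.2134, a = 3.2630

a = (v'−v)/dt = (0.163150)/0.05 = 3.2630
Δθ = θ'−θ = 0.019864;  (v·dt/L) = 4.4000·0.05/2.4 = 0.091667
tan δ = Δθ·L/(v·dt) = 0.216698  →  δ = 0.2134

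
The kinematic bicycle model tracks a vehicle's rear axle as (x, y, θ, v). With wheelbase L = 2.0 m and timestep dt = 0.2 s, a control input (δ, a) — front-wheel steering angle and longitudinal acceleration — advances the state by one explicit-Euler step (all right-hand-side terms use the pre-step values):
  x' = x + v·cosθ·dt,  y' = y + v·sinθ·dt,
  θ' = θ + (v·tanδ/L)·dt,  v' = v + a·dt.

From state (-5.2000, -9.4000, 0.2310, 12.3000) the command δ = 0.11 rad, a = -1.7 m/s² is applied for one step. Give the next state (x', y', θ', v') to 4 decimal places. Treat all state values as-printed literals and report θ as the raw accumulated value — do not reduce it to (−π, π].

(-2.8053, -8.8368, 0.3668, 11.9600)

x' = -5.2000 + 12.3000·cos(0.2310)·0.2 = -2.8053
y' = -9.4000 + 12.3000·sin(0.2310)·0.2 = -8.8368
θ' = 0.2310 + (12.3000/2.0)·tan(0.11)·0.2 = 0.3668
v' = 12.3000 − 1.7000·0.2 = 11.9600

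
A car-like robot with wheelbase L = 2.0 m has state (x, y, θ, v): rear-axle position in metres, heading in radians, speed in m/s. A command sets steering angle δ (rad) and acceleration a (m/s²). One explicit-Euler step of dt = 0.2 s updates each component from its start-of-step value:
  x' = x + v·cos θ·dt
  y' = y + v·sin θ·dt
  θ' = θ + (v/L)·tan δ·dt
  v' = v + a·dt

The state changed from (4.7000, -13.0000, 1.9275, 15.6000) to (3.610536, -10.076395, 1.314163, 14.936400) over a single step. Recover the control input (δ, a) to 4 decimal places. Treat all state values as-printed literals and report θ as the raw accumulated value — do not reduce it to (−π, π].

δ = -0.3746, a = -3.3180

a = (v'−v)/dt = (-0.663600)/0.2 = -3.3180
Δθ = θ'−θ = -0.613337;  (v·dt/L) = 15.6000·0.2/2.0 = 1.560000
tan δ = Δθ·L/(v·dt) = -0.393165  →  δ = -0.3746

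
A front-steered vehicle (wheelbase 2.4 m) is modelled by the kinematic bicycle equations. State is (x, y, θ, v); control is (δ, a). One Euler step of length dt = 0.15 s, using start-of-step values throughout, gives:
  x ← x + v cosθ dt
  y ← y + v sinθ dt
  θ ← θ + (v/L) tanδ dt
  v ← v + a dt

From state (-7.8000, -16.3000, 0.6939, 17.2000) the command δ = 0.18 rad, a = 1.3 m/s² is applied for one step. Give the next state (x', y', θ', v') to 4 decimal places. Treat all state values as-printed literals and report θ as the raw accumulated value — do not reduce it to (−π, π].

(-5.8166, -14.6500, 0.8895, 17.3950)

x' = -7.8000 + 17.2000·cos(0.6939)·0.15 = -5.8166
y' = -16.3000 + 17.2000·sin(0.6939)·0.15 = -14.6500
θ' = 0.6939 + (17.2000/2.4)·tan(0.18)·0.15 = 0.8895
v' = 17.2000 + 1.3000·0.15 = 17.3950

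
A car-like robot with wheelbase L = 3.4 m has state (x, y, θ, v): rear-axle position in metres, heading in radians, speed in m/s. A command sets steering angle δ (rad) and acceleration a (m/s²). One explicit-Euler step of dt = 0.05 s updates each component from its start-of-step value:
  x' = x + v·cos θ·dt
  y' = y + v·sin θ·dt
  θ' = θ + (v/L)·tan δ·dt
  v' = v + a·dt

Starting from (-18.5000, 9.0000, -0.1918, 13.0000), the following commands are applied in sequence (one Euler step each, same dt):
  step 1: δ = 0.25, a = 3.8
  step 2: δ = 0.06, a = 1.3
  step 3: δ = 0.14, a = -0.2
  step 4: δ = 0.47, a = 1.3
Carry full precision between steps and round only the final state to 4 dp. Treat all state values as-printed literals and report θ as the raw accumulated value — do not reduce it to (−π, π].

(-15.8934, 8.6267, -0.0049, 13.3100)

after step 1 (δ=0.25, a=3.8): (-17.861919, 8.876093, -0.142985, 13.190000)
after step 2 (δ=0.06, a=1.3): (-17.209149, 8.782116, -0.131332, 13.255000)
after step 3 (δ=0.14, a=-0.2): (-16.552107, 8.695325, -0.103863, 13.245000)
after step 4 (δ=0.47, a=1.3): (-15.893426, 8.626665, -0.004922, 13.310000)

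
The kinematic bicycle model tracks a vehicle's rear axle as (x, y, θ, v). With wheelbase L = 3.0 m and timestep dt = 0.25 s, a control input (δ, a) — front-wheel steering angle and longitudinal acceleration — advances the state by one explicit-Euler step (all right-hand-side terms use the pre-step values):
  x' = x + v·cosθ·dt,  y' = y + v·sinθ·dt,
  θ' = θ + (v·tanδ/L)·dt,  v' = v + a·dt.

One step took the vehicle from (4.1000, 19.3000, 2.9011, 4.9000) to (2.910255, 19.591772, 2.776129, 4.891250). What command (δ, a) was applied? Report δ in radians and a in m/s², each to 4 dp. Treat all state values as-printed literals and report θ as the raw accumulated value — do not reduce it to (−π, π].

δ = -0.2970, a = -0.0350

a = (v'−v)/dt = (-0.008750)/0.25 = -0.0350
Δθ = θ'−θ = -0.124971;  (v·dt/L) = 4.9000·0.25/3.0 = 0.408333
tan δ = Δθ·L/(v·dt) = -0.306051  →  δ = -0.2970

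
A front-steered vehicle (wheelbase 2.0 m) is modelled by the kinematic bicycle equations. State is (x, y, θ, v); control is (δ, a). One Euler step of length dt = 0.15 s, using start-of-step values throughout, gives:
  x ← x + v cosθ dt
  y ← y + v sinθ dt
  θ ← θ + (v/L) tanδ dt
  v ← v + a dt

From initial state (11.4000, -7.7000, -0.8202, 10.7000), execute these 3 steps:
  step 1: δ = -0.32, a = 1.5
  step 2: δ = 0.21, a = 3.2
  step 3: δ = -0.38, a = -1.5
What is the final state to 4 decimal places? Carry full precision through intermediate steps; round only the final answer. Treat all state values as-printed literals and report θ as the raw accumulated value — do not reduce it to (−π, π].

after step 1 (δ=-0.32, a=1.5): (12.494730, -8.873708, -1.086140, 10.925000)
after step 2 (δ=0.21, a=3.2): (13.258231, -10.323732, -0.911496, 11.405000)
after step 3 (δ=-0.38, a=-1.5): (14.306174, -11.675945, -1.253144, 11.180000)

(14.3062, -11.6759, -1.2531, 11.1800)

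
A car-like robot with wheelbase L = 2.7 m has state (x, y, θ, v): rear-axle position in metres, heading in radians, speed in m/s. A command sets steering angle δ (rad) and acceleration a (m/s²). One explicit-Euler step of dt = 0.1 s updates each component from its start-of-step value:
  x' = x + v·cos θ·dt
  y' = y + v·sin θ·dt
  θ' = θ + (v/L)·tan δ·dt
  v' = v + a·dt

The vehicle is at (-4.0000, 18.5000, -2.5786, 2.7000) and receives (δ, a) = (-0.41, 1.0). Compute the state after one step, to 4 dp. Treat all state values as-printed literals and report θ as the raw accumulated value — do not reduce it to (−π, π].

(-4.2283, 18.3559, -2.6221, 2.8000)

x' = -4.0000 + 2.7000·cos(-2.5786)·0.1 = -4.2283
y' = 18.5000 + 2.7000·sin(-2.5786)·0.1 = 18.3559
θ' = -2.5786 + (2.7000/2.7)·tan(-0.41)·0.1 = -2.6221
v' = 2.7000 + 1.0000·0.1 = 2.8000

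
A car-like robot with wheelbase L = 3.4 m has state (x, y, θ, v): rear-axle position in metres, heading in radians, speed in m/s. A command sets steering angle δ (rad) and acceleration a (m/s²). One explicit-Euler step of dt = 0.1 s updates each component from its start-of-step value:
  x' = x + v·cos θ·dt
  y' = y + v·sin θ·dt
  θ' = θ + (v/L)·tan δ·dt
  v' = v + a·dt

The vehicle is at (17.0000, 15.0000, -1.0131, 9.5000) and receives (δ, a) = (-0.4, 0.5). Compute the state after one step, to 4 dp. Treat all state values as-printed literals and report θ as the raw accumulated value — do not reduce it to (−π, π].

x' = 17.0000 + 9.5000·cos(-1.0131)·0.1 = 17.5028
y' = 15.0000 + 9.5000·sin(-1.0131)·0.1 = 14.1939
θ' = -1.0131 + (9.5000/3.4)·tan(-0.4)·0.1 = -1.1312
v' = 9.5000 + 0.5000·0.1 = 9.5500

(17.5028, 14.1939, -1.1312, 9.5500)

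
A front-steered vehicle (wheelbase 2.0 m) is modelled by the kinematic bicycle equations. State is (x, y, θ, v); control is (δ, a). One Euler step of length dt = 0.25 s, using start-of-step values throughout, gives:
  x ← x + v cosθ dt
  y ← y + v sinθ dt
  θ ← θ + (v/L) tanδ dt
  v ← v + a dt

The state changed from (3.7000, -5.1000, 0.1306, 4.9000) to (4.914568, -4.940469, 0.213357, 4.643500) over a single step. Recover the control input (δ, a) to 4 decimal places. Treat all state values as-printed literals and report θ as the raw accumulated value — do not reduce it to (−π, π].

a = (v'−v)/dt = (-0.256500)/0.25 = -1.0260
Δθ = θ'−θ = 0.082757;  (v·dt/L) = 4.9000·0.25/2.0 = 0.612500
tan δ = Δθ·L/(v·dt) = 0.135113  →  δ = 0.1343

δ = 0.1343, a = -1.0260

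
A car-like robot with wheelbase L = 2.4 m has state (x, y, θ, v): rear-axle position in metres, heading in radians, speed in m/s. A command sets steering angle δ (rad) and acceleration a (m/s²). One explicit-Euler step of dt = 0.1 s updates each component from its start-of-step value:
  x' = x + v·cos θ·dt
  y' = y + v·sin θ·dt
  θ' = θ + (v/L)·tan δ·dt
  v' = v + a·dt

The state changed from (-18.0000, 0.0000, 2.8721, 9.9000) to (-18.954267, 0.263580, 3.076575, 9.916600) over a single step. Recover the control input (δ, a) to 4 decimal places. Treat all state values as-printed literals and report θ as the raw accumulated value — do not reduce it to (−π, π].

δ = 0.4602, a = 0.1660

a = (v'−v)/dt = (0.016600)/0.1 = 0.1660
Δθ = θ'−θ = 0.204475;  (v·dt/L) = 9.9000·0.1/2.4 = 0.412500
tan δ = Δθ·L/(v·dt) = 0.495697  →  δ = 0.4602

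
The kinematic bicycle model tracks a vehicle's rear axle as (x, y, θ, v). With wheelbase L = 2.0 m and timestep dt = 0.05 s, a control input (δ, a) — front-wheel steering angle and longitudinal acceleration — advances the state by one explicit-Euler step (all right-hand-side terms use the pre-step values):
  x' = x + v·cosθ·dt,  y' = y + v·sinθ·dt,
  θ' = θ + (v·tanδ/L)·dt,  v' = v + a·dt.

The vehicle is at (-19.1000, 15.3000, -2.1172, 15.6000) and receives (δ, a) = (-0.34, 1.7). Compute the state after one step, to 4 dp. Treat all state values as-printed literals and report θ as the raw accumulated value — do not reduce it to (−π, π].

x' = -19.1000 + 15.6000·cos(-2.1172)·0.05 = -19.5053
y' = 15.3000 + 15.6000·sin(-2.1172)·0.05 = 14.6336
θ' = -2.1172 + (15.6000/2.0)·tan(-0.34)·0.05 = -2.2552
v' = 15.6000 + 1.7000·0.05 = 15.6850

(-19.5053, 14.6336, -2.2552, 15.6850)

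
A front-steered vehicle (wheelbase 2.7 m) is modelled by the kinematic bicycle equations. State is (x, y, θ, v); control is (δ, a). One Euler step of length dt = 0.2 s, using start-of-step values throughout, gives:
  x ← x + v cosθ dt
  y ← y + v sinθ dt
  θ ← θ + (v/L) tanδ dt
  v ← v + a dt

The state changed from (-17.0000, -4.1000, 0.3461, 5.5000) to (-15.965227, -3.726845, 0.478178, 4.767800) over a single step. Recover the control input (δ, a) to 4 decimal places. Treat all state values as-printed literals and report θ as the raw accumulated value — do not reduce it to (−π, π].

δ = 0.3135, a = -3.6610

a = (v'−v)/dt = (-0.732200)/0.2 = -3.6610
Δθ = θ'−θ = 0.132078;  (v·dt/L) = 5.5000·0.2/2.7 = 0.407407
tan δ = Δθ·L/(v·dt) = 0.324191  →  δ = 0.3135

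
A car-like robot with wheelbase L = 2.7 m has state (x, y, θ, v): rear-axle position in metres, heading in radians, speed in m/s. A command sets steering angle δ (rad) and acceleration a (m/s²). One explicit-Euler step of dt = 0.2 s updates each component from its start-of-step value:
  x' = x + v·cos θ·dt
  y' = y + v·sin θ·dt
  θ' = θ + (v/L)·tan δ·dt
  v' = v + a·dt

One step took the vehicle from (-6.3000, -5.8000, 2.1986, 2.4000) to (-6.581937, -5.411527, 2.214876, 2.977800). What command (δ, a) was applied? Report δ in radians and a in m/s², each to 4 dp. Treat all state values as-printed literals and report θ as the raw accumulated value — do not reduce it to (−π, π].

a = (v'−v)/dt = (0.577800)/0.2 = 2.8890
Δθ = θ'−θ = 0.016276;  (v·dt/L) = 2.4000·0.2/2.7 = 0.177778
tan δ = Δθ·L/(v·dt) = 0.091552  →  δ = 0.0913

δ = 0.0913, a = 2.8890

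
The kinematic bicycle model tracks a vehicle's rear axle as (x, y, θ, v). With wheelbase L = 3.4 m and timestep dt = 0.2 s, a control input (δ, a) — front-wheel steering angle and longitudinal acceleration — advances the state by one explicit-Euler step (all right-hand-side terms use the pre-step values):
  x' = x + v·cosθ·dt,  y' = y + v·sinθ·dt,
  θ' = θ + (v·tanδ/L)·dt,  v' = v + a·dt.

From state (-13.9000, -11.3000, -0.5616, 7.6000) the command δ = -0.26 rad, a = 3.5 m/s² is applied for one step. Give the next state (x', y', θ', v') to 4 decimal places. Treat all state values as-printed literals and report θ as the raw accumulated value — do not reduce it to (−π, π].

x' = -13.9000 + 7.6000·cos(-0.5616)·0.2 = -12.6135
y' = -11.3000 + 7.6000·sin(-0.5616)·0.2 = -12.1095
θ' = -0.5616 + (7.6000/3.4)·tan(-0.26)·0.2 = -0.6805
v' = 7.6000 + 3.5000·0.2 = 8.3000

(-12.6135, -12.1095, -0.6805, 8.3000)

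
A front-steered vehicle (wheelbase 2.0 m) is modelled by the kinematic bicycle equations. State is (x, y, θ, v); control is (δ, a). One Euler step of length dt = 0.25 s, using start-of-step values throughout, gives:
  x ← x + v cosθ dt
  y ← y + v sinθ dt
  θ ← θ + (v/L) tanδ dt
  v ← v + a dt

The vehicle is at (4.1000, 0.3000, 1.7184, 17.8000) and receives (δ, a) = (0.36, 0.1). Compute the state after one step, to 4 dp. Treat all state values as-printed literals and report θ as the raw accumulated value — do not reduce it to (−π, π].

x' = 4.1000 + 17.8000·cos(1.7184)·0.25 = 3.4455
y' = 0.3000 + 17.8000·sin(1.7184)·0.25 = 4.7016
θ' = 1.7184 + (17.8000/2.0)·tan(0.36)·0.25 = 2.5559
v' = 17.8000 + 0.1000·0.25 = 17.8250

(3.4455, 4.7016, 2.5559, 17.8250)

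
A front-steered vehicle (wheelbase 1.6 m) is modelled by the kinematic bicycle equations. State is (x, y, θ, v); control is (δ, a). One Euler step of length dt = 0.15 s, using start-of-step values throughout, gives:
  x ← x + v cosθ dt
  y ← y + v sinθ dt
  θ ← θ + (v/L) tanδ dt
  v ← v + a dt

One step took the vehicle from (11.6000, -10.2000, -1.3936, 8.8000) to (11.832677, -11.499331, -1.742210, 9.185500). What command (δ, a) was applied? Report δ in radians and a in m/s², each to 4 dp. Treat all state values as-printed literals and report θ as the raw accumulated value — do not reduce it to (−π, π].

δ = -0.3998, a = 2.5700

a = (v'−v)/dt = (0.385500)/0.15 = 2.5700
Δθ = θ'−θ = -0.348610;  (v·dt/L) = 8.8000·0.15/1.6 = 0.825000
tan δ = Δθ·L/(v·dt) = -0.422558  →  δ = -0.3998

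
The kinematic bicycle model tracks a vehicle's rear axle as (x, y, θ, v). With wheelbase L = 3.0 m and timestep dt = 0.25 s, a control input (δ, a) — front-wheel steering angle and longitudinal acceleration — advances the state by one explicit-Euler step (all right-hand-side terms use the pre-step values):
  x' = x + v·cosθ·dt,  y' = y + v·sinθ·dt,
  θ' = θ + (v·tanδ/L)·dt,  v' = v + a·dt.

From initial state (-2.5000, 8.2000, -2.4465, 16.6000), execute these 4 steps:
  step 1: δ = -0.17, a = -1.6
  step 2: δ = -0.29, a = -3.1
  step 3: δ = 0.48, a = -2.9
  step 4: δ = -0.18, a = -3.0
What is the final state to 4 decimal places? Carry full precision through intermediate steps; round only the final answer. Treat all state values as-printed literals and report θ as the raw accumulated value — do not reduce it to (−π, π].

(-15.9241, 1.1074, -2.6405, 13.9500)

after step 1 (δ=-0.17, a=-1.6): (-5.687177, 5.542105, -2.683959, 16.200000)
after step 2 (δ=-0.29, a=-3.1): (-9.320433, 3.752706, -3.086816, 15.425000)
after step 3 (δ=0.48, a=-2.9): (-13.170899, 3.541579, -2.417614, 14.700000)
after step 4 (δ=-0.18, a=-3.0): (-15.924122, 1.107367, -2.640527, 13.950000)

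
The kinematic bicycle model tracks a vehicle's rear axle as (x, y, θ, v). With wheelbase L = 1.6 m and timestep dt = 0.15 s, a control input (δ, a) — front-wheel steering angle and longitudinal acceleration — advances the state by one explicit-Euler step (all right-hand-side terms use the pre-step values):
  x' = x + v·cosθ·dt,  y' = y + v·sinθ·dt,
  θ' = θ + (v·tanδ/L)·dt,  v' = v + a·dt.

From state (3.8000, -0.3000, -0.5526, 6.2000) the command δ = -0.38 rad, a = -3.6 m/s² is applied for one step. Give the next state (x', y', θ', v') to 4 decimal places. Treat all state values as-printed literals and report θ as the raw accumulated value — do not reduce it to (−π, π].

x' = 3.8000 + 6.2000·cos(-0.5526)·0.15 = 4.5916
y' = -0.3000 + 6.2000·sin(-0.5526)·0.15 = -0.7882
θ' = -0.5526 + (6.2000/1.6)·tan(-0.38)·0.15 = -0.7848
v' = 6.2000 − 3.6000·0.15 = 5.6600

(4.5916, -0.7882, -0.7848, 5.6600)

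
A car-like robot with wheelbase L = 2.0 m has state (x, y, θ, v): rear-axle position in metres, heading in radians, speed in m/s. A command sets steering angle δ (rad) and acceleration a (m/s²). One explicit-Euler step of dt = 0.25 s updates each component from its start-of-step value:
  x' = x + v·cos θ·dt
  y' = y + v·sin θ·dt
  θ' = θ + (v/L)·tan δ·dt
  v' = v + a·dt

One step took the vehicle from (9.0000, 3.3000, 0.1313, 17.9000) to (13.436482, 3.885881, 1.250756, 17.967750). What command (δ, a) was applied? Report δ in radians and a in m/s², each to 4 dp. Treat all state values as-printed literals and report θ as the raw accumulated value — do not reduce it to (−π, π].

a = (v'−v)/dt = (0.067750)/0.25 = 0.2710
Δθ = θ'−θ = 1.119456;  (v·dt/L) = 17.9000·0.25/2.0 = 2.237500
tan δ = Δθ·L/(v·dt) = 0.500316  →  δ = 0.4639

δ = 0.4639, a = 0.2710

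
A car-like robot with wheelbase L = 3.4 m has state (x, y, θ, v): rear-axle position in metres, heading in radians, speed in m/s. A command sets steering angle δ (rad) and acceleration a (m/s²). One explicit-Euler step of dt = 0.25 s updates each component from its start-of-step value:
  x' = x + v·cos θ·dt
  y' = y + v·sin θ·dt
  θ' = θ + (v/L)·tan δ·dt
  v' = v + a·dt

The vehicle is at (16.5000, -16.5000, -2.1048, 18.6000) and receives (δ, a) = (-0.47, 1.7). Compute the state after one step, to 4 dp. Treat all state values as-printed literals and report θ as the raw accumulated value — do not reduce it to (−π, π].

x' = 16.5000 + 18.6000·cos(-2.1048)·0.25 = 14.1332
y' = -16.5000 + 18.6000·sin(-2.1048)·0.25 = -20.5026
θ' = -2.1048 + (18.6000/3.4)·tan(-0.47)·0.25 = -2.7995
v' = 18.6000 + 1.7000·0.25 = 19.0250

(14.1332, -20.5026, -2.7995, 19.0250)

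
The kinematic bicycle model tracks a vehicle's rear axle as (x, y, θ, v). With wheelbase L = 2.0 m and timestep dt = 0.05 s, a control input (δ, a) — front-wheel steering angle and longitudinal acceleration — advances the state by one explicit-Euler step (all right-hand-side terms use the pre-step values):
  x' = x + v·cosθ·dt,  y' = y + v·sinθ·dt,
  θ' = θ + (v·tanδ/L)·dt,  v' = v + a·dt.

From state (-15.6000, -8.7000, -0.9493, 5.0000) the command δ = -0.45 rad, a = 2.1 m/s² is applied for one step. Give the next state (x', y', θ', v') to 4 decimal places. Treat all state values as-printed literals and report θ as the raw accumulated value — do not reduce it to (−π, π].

x' = -15.6000 + 5.0000·cos(-0.9493)·0.05 = -15.4544
y' = -8.7000 + 5.0000·sin(-0.9493)·0.05 = -8.9033
θ' = -0.9493 + (5.0000/2.0)·tan(-0.45)·0.05 = -1.0097
v' = 5.0000 + 2.1000·0.05 = 5.1050

(-15.4544, -8.9033, -1.0097, 5.1050)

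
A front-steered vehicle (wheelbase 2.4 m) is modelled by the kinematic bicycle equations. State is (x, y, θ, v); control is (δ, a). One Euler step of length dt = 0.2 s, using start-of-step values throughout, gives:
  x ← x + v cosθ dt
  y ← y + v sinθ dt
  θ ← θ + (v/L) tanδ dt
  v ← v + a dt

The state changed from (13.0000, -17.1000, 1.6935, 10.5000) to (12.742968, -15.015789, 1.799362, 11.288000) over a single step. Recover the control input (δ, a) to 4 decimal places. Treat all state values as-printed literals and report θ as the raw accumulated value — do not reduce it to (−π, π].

a = (v'−v)/dt = (0.788000)/0.2 = 3.9400
Δθ = θ'−θ = 0.105862;  (v·dt/L) = 10.5000·0.2/2.4 = 0.875000
tan δ = Δθ·L/(v·dt) = 0.120985  →  δ = 0.1204

δ = 0.1204, a = 3.9400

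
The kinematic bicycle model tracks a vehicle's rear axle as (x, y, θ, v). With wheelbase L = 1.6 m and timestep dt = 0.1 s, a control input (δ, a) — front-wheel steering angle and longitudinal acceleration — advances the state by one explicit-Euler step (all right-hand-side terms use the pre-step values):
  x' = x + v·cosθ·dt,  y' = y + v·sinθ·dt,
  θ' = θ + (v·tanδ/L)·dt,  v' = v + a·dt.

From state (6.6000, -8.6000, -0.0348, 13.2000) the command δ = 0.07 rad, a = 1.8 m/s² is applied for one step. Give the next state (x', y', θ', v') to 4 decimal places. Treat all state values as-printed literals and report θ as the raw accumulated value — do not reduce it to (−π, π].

x' = 6.6000 + 13.2000·cos(-0.0348)·0.1 = 7.9192
y' = -8.6000 + 13.2000·sin(-0.0348)·0.1 = -8.6459
θ' = -0.0348 + (13.2000/1.6)·tan(0.07)·0.1 = 0.0230
v' = 13.2000 + 1.8000·0.1 = 13.3800

(7.9192, -8.6459, 0.0230, 13.3800)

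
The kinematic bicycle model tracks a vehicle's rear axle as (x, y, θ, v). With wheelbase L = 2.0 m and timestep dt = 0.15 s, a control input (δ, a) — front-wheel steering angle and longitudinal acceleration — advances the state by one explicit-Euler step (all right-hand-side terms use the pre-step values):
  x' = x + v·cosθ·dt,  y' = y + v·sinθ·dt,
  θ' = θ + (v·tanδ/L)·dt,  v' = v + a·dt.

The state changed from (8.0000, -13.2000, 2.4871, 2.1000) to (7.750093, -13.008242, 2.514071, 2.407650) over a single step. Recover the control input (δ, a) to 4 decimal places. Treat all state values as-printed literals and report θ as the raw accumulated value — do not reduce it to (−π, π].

δ = 0.1696, a = 2.0510

a = (v'−v)/dt = (0.307650)/0.15 = 2.0510
Δθ = θ'−θ = 0.026971;  (v·dt/L) = 2.1000·0.15/2.0 = 0.157500
tan δ = Δθ·L/(v·dt) = 0.171244  →  δ = 0.1696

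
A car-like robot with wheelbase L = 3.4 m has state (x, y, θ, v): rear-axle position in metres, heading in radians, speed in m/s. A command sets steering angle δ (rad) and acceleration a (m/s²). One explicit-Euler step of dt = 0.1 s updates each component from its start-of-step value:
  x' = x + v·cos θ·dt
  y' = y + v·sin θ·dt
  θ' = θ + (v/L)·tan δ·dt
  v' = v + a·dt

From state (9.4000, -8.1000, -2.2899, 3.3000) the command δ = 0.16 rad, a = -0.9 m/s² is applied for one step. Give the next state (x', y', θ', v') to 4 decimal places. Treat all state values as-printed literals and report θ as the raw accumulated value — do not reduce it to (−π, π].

(9.1826, -8.3483, -2.2742, 3.2100)

x' = 9.4000 + 3.3000·cos(-2.2899)·0.1 = 9.1826
y' = -8.1000 + 3.3000·sin(-2.2899)·0.1 = -8.3483
θ' = -2.2899 + (3.3000/3.4)·tan(0.16)·0.1 = -2.2742
v' = 3.3000 − 0.9000·0.1 = 3.2100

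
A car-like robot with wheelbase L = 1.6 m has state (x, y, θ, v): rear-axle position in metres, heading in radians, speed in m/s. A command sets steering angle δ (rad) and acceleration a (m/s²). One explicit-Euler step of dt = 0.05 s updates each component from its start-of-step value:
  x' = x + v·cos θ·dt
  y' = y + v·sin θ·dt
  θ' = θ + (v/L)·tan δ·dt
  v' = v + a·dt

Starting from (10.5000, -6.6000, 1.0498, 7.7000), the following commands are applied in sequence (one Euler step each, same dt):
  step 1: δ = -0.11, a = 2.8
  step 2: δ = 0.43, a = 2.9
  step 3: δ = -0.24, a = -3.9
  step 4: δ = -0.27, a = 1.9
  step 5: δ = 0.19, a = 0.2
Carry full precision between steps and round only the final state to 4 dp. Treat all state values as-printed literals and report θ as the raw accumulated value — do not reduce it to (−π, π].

(11.4601, -4.8936, 1.0545, 7.8950)

after step 1 (δ=-0.11, a=2.8): (10.691632, -6.266080, 1.023224, 7.840000)
after step 2 (δ=0.43, a=2.9): (10.895713, -5.931394, 1.135586, 7.985000)
after step 3 (δ=-0.24, a=-3.9): (11.064037, -5.569362, 1.074522, 7.790000)
after step 4 (δ=-0.27, a=1.9): (11.249499, -5.226850, 1.007148, 7.885000)
after step 5 (δ=0.19, a=0.2): (11.460136, -4.893586, 1.054537, 7.895000)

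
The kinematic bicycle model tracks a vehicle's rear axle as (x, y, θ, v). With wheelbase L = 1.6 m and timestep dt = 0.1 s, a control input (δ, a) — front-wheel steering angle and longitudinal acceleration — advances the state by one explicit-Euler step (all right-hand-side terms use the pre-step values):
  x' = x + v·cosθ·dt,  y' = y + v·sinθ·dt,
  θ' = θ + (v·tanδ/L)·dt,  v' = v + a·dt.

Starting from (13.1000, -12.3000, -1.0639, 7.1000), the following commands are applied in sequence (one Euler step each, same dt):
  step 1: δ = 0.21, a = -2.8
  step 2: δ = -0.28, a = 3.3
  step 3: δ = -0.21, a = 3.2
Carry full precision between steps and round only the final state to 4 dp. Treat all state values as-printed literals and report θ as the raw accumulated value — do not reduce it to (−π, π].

after step 1 (δ=0.21, a=-2.8): (13.444681, -12.920721, -0.969318, 6.820000)
after step 2 (δ=-0.28, a=3.3): (13.830599, -13.483030, -1.091888, 7.150000)
after step 3 (δ=-0.21, a=3.2): (14.160078, -14.117592, -1.187136, 7.470000)

(14.1601, -14.1176, -1.1871, 7.4700)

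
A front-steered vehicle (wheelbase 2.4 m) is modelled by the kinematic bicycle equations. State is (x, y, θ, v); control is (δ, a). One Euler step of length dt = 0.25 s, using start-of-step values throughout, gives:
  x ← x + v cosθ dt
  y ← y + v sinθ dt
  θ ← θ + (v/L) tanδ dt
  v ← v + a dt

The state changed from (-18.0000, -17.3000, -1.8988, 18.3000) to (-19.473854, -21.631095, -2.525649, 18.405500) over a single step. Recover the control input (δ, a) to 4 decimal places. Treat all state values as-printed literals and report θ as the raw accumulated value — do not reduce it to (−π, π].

a = (v'−v)/dt = (0.105500)/0.25 = 0.4220
Δθ = θ'−θ = -0.626849;  (v·dt/L) = 18.3000·0.25/2.4 = 1.906250
tan δ = Δθ·L/(v·dt) = -0.328839  →  δ = -0.3177

δ = -0.3177, a = 0.4220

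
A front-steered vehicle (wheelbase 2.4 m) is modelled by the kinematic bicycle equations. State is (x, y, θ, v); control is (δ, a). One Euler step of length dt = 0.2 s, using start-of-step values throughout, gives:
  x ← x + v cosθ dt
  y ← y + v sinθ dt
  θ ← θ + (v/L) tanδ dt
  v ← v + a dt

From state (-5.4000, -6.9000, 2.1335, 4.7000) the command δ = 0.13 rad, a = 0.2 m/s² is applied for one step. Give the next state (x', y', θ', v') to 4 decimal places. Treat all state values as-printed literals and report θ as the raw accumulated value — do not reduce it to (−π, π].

x' = -5.4000 + 4.7000·cos(2.1335)·0.2 = -5.9015
y' = -6.9000 + 4.7000·sin(2.1335)·0.2 = -6.1049
θ' = 2.1335 + (4.7000/2.4)·tan(0.13)·0.2 = 2.1847
v' = 4.7000 + 0.2000·0.2 = 4.7400

(-5.9015, -6.1049, 2.1847, 4.7400)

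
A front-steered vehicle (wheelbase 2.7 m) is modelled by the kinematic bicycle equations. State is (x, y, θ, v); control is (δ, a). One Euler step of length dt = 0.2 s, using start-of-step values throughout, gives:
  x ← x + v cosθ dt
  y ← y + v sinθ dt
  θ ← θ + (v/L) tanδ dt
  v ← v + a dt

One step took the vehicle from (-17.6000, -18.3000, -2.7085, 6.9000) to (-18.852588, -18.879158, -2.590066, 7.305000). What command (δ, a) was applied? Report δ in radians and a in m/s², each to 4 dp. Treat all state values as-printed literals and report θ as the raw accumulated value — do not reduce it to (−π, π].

δ = 0.2277, a = 2.0250

a = (v'−v)/dt = (0.405000)/0.2 = 2.0250
Δθ = θ'−θ = 0.118434;  (v·dt/L) = 6.9000·0.2/2.7 = 0.511111
tan δ = Δθ·L/(v·dt) = 0.231719  →  δ = 0.2277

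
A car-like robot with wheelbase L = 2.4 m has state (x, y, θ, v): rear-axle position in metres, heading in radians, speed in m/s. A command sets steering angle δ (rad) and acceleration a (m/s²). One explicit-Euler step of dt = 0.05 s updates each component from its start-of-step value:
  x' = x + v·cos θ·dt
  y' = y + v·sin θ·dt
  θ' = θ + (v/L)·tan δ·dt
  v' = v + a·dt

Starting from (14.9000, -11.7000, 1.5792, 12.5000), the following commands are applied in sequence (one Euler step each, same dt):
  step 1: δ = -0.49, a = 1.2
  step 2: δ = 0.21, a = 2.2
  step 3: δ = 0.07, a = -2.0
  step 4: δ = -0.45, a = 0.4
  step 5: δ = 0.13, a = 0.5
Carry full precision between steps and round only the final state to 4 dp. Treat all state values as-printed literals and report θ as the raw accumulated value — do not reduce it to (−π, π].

(15.1735, -8.5741, 1.4224, 12.6150)

after step 1 (δ=-0.49, a=1.2): (14.894748, -11.075022, 1.440297, 12.560000)
after step 2 (δ=0.21, a=2.2): (14.976469, -10.452362, 1.496069, 12.670000)
after step 3 (δ=0.07, a=-2.0): (15.023765, -9.820630, 1.514576, 12.570000)
after step 4 (δ=-0.45, a=0.4): (15.059080, -9.193123, 1.388076, 12.590000)
after step 5 (δ=0.13, a=0.5): (15.173464, -8.574102, 1.422368, 12.615000)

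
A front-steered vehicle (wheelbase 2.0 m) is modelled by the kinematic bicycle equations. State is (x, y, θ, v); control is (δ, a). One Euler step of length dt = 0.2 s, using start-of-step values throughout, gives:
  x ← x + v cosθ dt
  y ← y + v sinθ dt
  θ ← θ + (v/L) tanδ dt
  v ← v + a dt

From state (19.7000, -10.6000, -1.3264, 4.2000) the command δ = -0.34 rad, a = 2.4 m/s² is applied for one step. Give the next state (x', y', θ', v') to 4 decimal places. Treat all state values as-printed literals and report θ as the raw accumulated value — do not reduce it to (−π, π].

x' = 19.7000 + 4.2000·cos(-1.3264)·0.2 = 19.9033
y' = -10.6000 + 4.2000·sin(-1.3264)·0.2 = -11.4150
θ' = -1.3264 + (4.2000/2.0)·tan(-0.34)·0.2 = -1.4750
v' = 4.2000 + 2.4000·0.2 = 4.6800

(19.9033, -11.4150, -1.4750, 4.6800)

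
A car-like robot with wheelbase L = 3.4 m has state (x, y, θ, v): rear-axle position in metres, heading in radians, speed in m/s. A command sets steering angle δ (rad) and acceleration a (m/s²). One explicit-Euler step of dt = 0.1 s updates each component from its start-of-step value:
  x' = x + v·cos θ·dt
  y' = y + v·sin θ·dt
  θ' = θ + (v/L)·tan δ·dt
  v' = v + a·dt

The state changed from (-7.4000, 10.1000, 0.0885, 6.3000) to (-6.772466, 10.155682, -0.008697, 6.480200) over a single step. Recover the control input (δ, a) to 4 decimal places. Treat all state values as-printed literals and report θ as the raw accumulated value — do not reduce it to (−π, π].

a = (v'−v)/dt = (0.180200)/0.1 = 1.8020
Δθ = θ'−θ = -0.097197;  (v·dt/L) = 6.3000·0.1/3.4 = 0.185294
tan δ = Δθ·L/(v·dt) = -0.524555  →  δ = -0.4831

δ = -0.4831, a = 1.8020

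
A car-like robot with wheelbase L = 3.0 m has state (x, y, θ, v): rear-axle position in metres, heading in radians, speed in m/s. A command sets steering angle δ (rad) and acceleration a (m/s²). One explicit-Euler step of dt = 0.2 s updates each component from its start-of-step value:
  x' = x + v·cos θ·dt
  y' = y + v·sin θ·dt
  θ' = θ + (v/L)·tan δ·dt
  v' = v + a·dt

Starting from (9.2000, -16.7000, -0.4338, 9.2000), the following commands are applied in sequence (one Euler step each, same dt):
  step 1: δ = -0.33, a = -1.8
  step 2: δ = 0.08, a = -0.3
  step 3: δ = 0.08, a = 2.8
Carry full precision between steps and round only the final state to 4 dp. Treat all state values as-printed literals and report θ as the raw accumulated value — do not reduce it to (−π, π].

(13.7362, -19.5214, -0.5497, 9.3400)

after step 1 (δ=-0.33, a=-1.8): (10.869570, -17.473392, -0.643882, 8.840000)
after step 2 (δ=0.08, a=-0.3): (12.283566, -18.534731, -0.596634, 8.780000)
after step 3 (δ=0.08, a=2.8): (13.736184, -19.521360, -0.549708, 9.340000)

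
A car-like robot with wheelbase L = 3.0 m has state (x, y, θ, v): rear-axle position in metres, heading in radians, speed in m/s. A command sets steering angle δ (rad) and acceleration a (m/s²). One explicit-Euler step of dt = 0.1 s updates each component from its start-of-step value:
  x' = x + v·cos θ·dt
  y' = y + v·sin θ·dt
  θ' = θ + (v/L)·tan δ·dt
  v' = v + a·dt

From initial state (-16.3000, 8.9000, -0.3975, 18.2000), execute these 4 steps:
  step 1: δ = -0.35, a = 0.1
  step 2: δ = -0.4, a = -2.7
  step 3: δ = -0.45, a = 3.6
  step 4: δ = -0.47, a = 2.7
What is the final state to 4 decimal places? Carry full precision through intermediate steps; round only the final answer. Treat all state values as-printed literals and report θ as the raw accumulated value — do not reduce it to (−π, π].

after step 1 (δ=-0.35, a=0.1): (-14.621902, 8.195452, -0.618951, 18.210000)
after step 2 (δ=-0.4, a=-2.7): (-13.138720, 7.138942, -0.875586, 17.940000)
after step 3 (δ=-0.45, a=3.6): (-11.989579, 5.761296, -1.164453, 18.300000)
after step 4 (δ=-0.47, a=2.7): (-11.266266, 4.080308, -1.474312, 18.570000)

(-11.2663, 4.0803, -1.4743, 18.5700)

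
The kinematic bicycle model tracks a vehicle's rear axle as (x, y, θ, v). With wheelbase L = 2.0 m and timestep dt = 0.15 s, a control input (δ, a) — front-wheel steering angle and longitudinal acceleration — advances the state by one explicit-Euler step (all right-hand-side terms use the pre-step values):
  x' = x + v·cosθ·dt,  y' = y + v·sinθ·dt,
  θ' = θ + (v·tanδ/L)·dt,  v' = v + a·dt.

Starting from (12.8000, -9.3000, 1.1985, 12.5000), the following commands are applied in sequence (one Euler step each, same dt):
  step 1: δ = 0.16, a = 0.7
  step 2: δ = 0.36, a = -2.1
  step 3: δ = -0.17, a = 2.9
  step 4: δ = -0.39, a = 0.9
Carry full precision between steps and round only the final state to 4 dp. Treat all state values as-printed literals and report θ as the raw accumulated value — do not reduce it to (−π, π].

after step 1 (δ=0.16, a=0.7): (13.482041, -7.553448, 1.349793, 12.605000)
after step 2 (δ=0.36, a=-2.1): (13.896510, -5.708685, 1.705635, 12.290000)
after step 3 (δ=-0.17, a=2.9): (13.648687, -3.881918, 1.547410, 12.725000)
after step 4 (δ=-0.39, a=0.9): (13.693321, -1.973690, 1.155110, 12.860000)

(13.6933, -1.9737, 1.1551, 12.8600)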